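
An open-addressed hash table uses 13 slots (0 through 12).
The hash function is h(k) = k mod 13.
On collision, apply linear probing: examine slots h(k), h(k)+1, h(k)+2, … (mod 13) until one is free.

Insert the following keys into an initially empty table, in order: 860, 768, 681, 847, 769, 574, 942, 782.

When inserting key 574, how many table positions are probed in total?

Insert 860: h=2, slot 2 empty => index 2.
Insert 768: h=1, slot 1 empty => index 1.
Insert 681: h=5, slot 5 empty => index 5.
Insert 847: h=2, slot 2 occupied => index 3.
Insert 769: h=2, slots 2,3 occupied => index 4.
Insert 574: h=2, slots 2,3,4,5 occupied => index 6.
Insert 942: h=6, slot 6 occupied => index 7.
Insert 782: h=2, slots 2,3,4,5,6,7 occupied => index 8.
Table: [—, 768, 860, 847, 769, 681, 574, 942, 782, —, —, —, —]

5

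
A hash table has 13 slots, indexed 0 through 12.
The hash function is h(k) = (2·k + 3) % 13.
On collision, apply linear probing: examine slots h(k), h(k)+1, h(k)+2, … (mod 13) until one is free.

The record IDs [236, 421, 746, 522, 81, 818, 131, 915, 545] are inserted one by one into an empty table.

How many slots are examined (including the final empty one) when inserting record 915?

Insert 236: h=7, slot 7 empty -> index 7.
Insert 421: h=0, slot 0 empty -> index 0.
Insert 746: h=0, slot 0 occupied -> index 1.
Insert 522: h=7, slot 7 occupied -> index 8.
Insert 81: h=9, slot 9 empty -> index 9.
Insert 818: h=1, slot 1 occupied -> index 2.
Insert 131: h=5, slot 5 empty -> index 5.
Insert 915: h=0, slots 0,1,2 occupied -> index 3.
Insert 545: h=1, slots 1,2,3 occupied -> index 4.
Table: [421, 746, 818, 915, 545, 131, ∅, 236, 522, 81, ∅, ∅, ∅]

4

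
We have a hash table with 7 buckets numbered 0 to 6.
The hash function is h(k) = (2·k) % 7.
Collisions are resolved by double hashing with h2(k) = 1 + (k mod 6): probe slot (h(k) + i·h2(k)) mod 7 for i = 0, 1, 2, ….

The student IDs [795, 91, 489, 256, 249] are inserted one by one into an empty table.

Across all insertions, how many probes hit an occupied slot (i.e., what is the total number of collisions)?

795 hashes to 1; slot 1 is free → place at 1.
91 hashes to 0; slot 0 is free → place at 0.
489 hashes to 5; slot 5 is free → place at 5.
256 hashes to 1, h2=5; 1 taken → place at 6.
249 hashes to 1, h2=4; 1,5 taken → place at 2.
Table: [91, 795, 249, ∅, ∅, 489, 256]

3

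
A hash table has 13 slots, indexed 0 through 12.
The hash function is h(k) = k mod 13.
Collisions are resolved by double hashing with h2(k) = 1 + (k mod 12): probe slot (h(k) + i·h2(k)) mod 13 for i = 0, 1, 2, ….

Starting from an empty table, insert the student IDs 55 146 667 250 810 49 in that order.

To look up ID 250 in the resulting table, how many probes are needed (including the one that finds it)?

2

Insert 55: h=3, slot 3 empty → index 3.
Insert 146: h=3, h2=3, slot 3 occupied → index 6.
Insert 667: h=4, slot 4 empty → index 4.
Insert 250: h=3, h2=11, slot 3 occupied → index 1.
Insert 810: h=4, h2=7, slot 4 occupied → index 11.
Insert 49: h=10, slot 10 empty → index 10.
Table: [_, 250, _, 55, 667, _, 146, _, _, _, 49, 810, _]
Lookup 250: h=3, h2=11, probe 3,1 → found at 1.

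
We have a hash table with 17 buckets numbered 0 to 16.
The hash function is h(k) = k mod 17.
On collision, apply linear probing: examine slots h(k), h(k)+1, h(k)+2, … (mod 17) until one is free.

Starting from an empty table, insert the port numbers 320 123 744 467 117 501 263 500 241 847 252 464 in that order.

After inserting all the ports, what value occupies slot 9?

501

Insert 320: h=14, slot 14 empty → index 14.
Insert 123: h=4, slot 4 empty → index 4.
Insert 744: h=13, slot 13 empty → index 13.
Insert 467: h=8, slot 8 empty → index 8.
Insert 117: h=15, slot 15 empty → index 15.
Insert 501: h=8, slot 8 occupied → index 9.
Insert 263: h=8, slots 8,9 occupied → index 10.
Insert 500: h=7, slot 7 empty → index 7.
Insert 241: h=3, slot 3 empty → index 3.
Insert 847: h=14, slots 14,15 occupied → index 16.
Insert 252: h=14, slots 14,15,16 occupied → index 0.
Insert 464: h=5, slot 5 empty → index 5.
Table: [252, —, —, 241, 123, 464, —, 500, 467, 501, 263, —, —, 744, 320, 117, 847]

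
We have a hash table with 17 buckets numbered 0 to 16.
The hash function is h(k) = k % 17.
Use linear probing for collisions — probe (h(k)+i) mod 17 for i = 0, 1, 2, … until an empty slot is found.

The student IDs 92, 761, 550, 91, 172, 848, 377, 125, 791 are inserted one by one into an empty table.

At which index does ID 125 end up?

9

Insert 92: h=7, slot 7 empty -> index 7.
Insert 761: h=13, slot 13 empty -> index 13.
Insert 550: h=6, slot 6 empty -> index 6.
Insert 91: h=6, slots 6,7 occupied -> index 8.
Insert 172: h=2, slot 2 empty -> index 2.
Insert 848: h=15, slot 15 empty -> index 15.
Insert 377: h=3, slot 3 empty -> index 3.
Insert 125: h=6, slots 6,7,8 occupied -> index 9.
Insert 791: h=9, slot 9 occupied -> index 10.
Table: [∅, ∅, 172, 377, ∅, ∅, 550, 92, 91, 125, 791, ∅, ∅, 761, ∅, 848, ∅]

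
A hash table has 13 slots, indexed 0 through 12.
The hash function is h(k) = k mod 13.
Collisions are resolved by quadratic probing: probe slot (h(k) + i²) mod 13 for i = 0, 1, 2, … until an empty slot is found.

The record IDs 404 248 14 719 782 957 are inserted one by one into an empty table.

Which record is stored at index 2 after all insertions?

248

404 hashes to 1; slot 1 is free -> place at 1.
248 hashes to 1; 1 taken -> place at 2.
14 hashes to 1; 1,2 taken -> place at 5.
719 hashes to 4; slot 4 is free -> place at 4.
782 hashes to 2; 2 taken -> place at 3.
957 hashes to 8; slot 8 is free -> place at 8.
Table: [., 404, 248, 782, 719, 14, ., ., 957, ., ., ., .]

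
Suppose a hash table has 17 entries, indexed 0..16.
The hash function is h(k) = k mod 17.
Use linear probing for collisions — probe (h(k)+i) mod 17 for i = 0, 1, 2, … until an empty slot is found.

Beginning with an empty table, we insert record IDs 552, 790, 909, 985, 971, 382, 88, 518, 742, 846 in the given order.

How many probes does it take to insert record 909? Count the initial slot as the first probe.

552 hashes to 8; slot 8 is free => place at 8.
790 hashes to 8; 8 taken => place at 9.
909 hashes to 8; 8,9 taken => place at 10.
985 hashes to 16; slot 16 is free => place at 16.
971 hashes to 2; slot 2 is free => place at 2.
382 hashes to 8; 8,9,10 taken => place at 11.
88 hashes to 3; slot 3 is free => place at 3.
518 hashes to 8; 8,9,10,11 taken => place at 12.
742 hashes to 11; 11,12 taken => place at 13.
846 hashes to 13; 13 taken => place at 14.
Table: [-, -, 971, 88, -, -, -, -, 552, 790, 909, 382, 518, 742, 846, -, 985]

3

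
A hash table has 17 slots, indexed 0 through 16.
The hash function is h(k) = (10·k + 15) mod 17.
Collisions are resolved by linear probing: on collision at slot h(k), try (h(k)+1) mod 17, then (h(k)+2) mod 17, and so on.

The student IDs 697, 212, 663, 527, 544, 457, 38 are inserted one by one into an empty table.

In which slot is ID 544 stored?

1

Insert 697: h=15, slot 15 empty → index 15.
Insert 212: h=10, slot 10 empty → index 10.
Insert 663: h=15, slot 15 occupied → index 16.
Insert 527: h=15, slots 15,16 occupied → index 0.
Insert 544: h=15, slots 15,16,0 occupied → index 1.
Insert 457: h=12, slot 12 empty → index 12.
Insert 38: h=4, slot 4 empty → index 4.
Table: [527, 544, -, -, 38, -, -, -, -, -, 212, -, 457, -, -, 697, 663]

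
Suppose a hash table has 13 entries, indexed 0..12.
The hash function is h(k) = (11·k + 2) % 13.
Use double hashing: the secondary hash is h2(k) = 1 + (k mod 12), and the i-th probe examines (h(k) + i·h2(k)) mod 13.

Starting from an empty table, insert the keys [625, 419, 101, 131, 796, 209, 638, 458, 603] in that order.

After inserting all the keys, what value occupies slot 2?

458

625 hashes to 0; slot 0 is free => place at 0.
419 hashes to 9; slot 9 is free => place at 9.
101 hashes to 8; slot 8 is free => place at 8.
131 hashes to 0, h2=12; 0 taken => place at 12.
796 hashes to 9, h2=5; 9 taken => place at 1.
209 hashes to 0, h2=6; 0 taken => place at 6.
638 hashes to 0, h2=3; 0 taken => place at 3.
458 hashes to 9, h2=3; 9,12 taken => place at 2.
603 hashes to 5; slot 5 is free => place at 5.
Table: [625, 796, 458, 638, —, 603, 209, —, 101, 419, —, —, 131]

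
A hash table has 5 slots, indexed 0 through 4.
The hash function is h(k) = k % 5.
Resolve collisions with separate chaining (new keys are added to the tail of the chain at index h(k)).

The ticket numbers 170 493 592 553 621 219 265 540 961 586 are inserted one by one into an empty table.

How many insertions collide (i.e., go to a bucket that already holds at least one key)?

5

170 → bucket 0
493 → bucket 3
592 → bucket 2
553 → bucket 3 (collision)
621 → bucket 1
219 → bucket 4
265 → bucket 0 (collision)
540 → bucket 0 (collision)
961 → bucket 1 (collision)
586 → bucket 1 (collision)
Final buckets:
0: 170 -> 265 -> 540
1: 621 -> 961 -> 586
2: 592
3: 493 -> 553
4: 219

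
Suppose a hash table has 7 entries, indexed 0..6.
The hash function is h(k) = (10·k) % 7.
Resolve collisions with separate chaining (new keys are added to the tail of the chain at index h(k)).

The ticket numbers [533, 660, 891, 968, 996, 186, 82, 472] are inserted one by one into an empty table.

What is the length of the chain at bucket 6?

Insert 533: h=3, bucket 3 empty → new chain.
Insert 660: h=6, bucket 6 empty → new chain.
Insert 891: h=6, bucket 6 nonempty → append to chain.
Insert 968: h=6, bucket 6 nonempty → append to chain.
Insert 996: h=6, bucket 6 nonempty → append to chain.
Insert 186: h=5, bucket 5 empty → new chain.
Insert 82: h=1, bucket 1 empty → new chain.
Insert 472: h=2, bucket 2 empty → new chain.
Final buckets:
0: —
1: 82
2: 472
3: 533
4: —
5: 186
6: 660 -> 891 -> 968 -> 996

4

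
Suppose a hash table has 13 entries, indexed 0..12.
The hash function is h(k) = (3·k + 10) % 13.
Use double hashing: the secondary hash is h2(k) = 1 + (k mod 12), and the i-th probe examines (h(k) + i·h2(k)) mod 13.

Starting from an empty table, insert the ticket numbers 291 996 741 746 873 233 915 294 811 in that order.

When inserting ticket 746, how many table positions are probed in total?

2

291 hashes to 12; slot 12 is free → place at 12.
996 hashes to 8; slot 8 is free → place at 8.
741 hashes to 10; slot 10 is free → place at 10.
746 hashes to 12, h2=3; 12 taken → place at 2.
873 hashes to 3; slot 3 is free → place at 3.
233 hashes to 7; slot 7 is free → place at 7.
915 hashes to 12, h2=4; 12,3,7 taken → place at 11.
294 hashes to 8, h2=7; 8,2 taken → place at 9.
811 hashes to 12, h2=8; 12,7,2,10 taken → place at 5.
Table: [., ., 746, 873, ., 811, ., 233, 996, 294, 741, 915, 291]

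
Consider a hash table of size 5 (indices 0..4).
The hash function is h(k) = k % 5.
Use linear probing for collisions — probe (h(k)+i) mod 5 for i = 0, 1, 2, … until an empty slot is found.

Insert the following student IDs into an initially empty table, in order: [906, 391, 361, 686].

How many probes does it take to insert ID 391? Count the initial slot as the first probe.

2

Insert 906: h=1, slot 1 empty -> index 1.
Insert 391: h=1, slot 1 occupied -> index 2.
Insert 361: h=1, slots 1,2 occupied -> index 3.
Insert 686: h=1, slots 1,2,3 occupied -> index 4.
Table: [∅, 906, 391, 361, 686]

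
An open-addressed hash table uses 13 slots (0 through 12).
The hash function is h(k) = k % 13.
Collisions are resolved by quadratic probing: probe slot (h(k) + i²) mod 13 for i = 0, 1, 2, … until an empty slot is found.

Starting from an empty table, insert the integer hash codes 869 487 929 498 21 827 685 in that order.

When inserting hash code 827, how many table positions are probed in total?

869: h=11 → slot 11
487: h=6 → slot 6
929: h=6, probe 6,7 → slot 7
498: h=4 → slot 4
21: h=8 → slot 8
827: h=8, probe 8,9 → slot 9
685: h=9, probe 9,10 → slot 10
Table: [_, _, _, _, 498, _, 487, 929, 21, 827, 685, 869, _]

2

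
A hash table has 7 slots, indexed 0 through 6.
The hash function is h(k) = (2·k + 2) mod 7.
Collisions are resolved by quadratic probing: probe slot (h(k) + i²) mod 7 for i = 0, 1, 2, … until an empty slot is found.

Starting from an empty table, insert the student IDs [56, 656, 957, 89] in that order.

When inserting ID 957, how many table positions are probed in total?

Insert 56: h=2, slot 2 empty → index 2.
Insert 656: h=5, slot 5 empty → index 5.
Insert 957: h=5, slot 5 occupied → index 6.
Insert 89: h=5, slots 5,6,2 occupied → index 0.
Table: [89, —, 56, —, —, 656, 957]

2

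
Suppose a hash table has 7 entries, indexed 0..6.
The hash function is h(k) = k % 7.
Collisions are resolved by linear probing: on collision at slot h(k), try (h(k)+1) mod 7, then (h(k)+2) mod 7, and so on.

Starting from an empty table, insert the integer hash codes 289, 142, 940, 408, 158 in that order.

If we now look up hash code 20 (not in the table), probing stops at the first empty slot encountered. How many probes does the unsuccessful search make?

289: h=2 → slot 2
142: h=2, probe 2,3 → slot 3
940: h=2, probe 2,3,4 → slot 4
408: h=2, probe 2,3,4,5 → slot 5
158: h=4, probe 4,5,6 → slot 6
Table: [-, -, 289, 142, 940, 408, 158]
Lookup 20: h=6, probe 6,0 → slot 0 empty, not found.

2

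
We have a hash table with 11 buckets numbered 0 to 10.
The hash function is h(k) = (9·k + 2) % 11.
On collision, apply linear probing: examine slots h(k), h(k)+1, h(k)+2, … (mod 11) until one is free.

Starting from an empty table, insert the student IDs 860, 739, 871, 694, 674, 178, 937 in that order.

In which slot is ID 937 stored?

860: h=9 → slot 9
739: h=9, probe 9,10 → slot 10
871: h=9, probe 9,10,0 → slot 0
694: h=0, probe 0,1 → slot 1
674: h=7 → slot 7
178: h=9, probe 9,10,0,1,2 → slot 2
937: h=9, probe 9,10,0,1,2,3 → slot 3
Table: [871, 694, 178, 937, ∅, ∅, ∅, 674, ∅, 860, 739]

3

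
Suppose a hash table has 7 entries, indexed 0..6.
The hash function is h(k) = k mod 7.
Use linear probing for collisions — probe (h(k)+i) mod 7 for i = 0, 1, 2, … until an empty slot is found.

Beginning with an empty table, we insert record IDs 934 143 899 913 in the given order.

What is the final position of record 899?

5

934 hashes to 3; slot 3 is free → place at 3.
143 hashes to 3; 3 taken → place at 4.
899 hashes to 3; 3,4 taken → place at 5.
913 hashes to 3; 3,4,5 taken → place at 6.
Table: [_, _, _, 934, 143, 899, 913]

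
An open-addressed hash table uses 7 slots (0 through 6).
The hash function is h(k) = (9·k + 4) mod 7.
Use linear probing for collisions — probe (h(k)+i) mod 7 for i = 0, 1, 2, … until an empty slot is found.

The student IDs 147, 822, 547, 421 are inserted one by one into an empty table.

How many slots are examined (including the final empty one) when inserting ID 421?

2

Insert 147: h=4, slot 4 empty -> index 4.
Insert 822: h=3, slot 3 empty -> index 3.
Insert 547: h=6, slot 6 empty -> index 6.
Insert 421: h=6, slot 6 occupied -> index 0.
Table: [421, ∅, ∅, 822, 147, ∅, 547]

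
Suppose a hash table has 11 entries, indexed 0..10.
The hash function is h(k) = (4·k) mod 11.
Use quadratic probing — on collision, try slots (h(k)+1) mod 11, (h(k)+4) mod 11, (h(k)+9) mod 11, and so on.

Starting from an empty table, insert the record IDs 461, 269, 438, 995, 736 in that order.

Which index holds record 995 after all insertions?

461 hashes to 7; slot 7 is free => place at 7.
269 hashes to 9; slot 9 is free => place at 9.
438 hashes to 3; slot 3 is free => place at 3.
995 hashes to 9; 9 taken => place at 10.
736 hashes to 7; 7 taken => place at 8.
Table: [_, _, _, 438, _, _, _, 461, 736, 269, 995]

10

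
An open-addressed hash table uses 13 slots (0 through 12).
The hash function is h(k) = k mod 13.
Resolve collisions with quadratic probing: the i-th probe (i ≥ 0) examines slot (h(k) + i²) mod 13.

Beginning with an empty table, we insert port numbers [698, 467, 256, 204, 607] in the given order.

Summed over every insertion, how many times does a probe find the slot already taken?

698: h=9 -> slot 9
467: h=12 -> slot 12
256: h=9, probe 9,10 -> slot 10
204: h=9, probe 9,10,0 -> slot 0
607: h=9, probe 9,10,0,5 -> slot 5
Table: [204, —, —, —, —, 607, —, —, —, 698, 256, —, 467]

6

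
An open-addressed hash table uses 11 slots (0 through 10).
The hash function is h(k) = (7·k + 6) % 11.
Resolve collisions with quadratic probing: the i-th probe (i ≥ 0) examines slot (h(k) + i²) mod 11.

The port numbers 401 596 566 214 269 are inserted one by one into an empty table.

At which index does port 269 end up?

401 hashes to 8; slot 8 is free -> place at 8.
596 hashes to 9; slot 9 is free -> place at 9.
566 hashes to 8; 8,9 taken -> place at 1.
214 hashes to 8; 8,9,1 taken -> place at 6.
269 hashes to 8; 8,9,1,6 taken -> place at 2.
Table: [., 566, 269, ., ., ., 214, ., 401, 596, .]

2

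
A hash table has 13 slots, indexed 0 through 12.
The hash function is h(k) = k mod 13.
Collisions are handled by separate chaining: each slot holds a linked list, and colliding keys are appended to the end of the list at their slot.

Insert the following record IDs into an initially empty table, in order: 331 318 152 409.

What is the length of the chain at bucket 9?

331 → bucket 6
318 → bucket 6 (collision)
152 → bucket 9
409 → bucket 6 (collision)
Final buckets:
0: -
1: -
2: -
3: -
4: -
5: -
6: 331 -> 318 -> 409
7: -
8: -
9: 152
10: -
11: -
12: -

1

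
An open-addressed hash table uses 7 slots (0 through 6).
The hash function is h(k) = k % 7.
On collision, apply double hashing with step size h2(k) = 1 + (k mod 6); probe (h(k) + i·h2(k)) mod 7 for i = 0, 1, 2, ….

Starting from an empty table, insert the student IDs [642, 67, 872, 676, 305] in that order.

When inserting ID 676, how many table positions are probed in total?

642 hashes to 5; slot 5 is free -> place at 5.
67 hashes to 4; slot 4 is free -> place at 4.
872 hashes to 4, h2=3; 4 taken -> place at 0.
676 hashes to 4, h2=5; 4 taken -> place at 2.
305 hashes to 4, h2=6; 4 taken -> place at 3.
Table: [872, ∅, 676, 305, 67, 642, ∅]

2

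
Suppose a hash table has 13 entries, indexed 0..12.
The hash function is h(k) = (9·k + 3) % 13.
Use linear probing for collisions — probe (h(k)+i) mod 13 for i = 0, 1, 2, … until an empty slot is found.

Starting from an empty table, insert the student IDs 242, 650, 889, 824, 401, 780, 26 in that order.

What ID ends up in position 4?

780

242 hashes to 10; slot 10 is free => place at 10.
650 hashes to 3; slot 3 is free => place at 3.
889 hashes to 9; slot 9 is free => place at 9.
824 hashes to 9; 9,10 taken => place at 11.
401 hashes to 11; 11 taken => place at 12.
780 hashes to 3; 3 taken => place at 4.
26 hashes to 3; 3,4 taken => place at 5.
Table: [_, _, _, 650, 780, 26, _, _, _, 889, 242, 824, 401]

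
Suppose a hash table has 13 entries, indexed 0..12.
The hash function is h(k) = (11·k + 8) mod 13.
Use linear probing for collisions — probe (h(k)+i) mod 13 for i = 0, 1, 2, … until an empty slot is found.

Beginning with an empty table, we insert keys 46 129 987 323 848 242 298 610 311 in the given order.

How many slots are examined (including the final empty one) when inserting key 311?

7

Insert 46: h=7, slot 7 empty → index 7.
Insert 129: h=10, slot 10 empty → index 10.
Insert 987: h=10, slot 10 occupied → index 11.
Insert 323: h=12, slot 12 empty → index 12.
Insert 848: h=2, slot 2 empty → index 2.
Insert 242: h=5, slot 5 empty → index 5.
Insert 298: h=10, slots 10,11,12 occupied → index 0.
Insert 610: h=10, slots 10,11,12,0 occupied → index 1.
Insert 311: h=10, slots 10,11,12,0,1,2 occupied → index 3.
Table: [298, 610, 848, 311, —, 242, —, 46, —, —, 129, 987, 323]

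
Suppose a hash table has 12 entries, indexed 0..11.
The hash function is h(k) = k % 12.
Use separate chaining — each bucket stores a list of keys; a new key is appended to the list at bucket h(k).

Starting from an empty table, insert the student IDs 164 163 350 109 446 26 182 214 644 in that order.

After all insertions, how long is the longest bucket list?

164 -> bucket 8
163 -> bucket 7
350 -> bucket 2
109 -> bucket 1
446 -> bucket 2 (collision)
26 -> bucket 2 (collision)
182 -> bucket 2 (collision)
214 -> bucket 10
644 -> bucket 8 (collision)
Final buckets:
0: -
1: 109
2: 350 -> 446 -> 26 -> 182
3: -
4: -
5: -
6: -
7: 163
8: 164 -> 644
9: -
10: 214
11: -

4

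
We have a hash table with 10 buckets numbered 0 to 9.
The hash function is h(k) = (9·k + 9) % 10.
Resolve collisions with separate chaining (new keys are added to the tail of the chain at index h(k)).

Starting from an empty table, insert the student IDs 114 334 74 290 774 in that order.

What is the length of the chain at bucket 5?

4

114 -> bucket 5
334 -> bucket 5 (collision)
74 -> bucket 5 (collision)
290 -> bucket 9
774 -> bucket 5 (collision)
Final buckets:
0: -
1: -
2: -
3: -
4: -
5: 114 -> 334 -> 74 -> 774
6: -
7: -
8: -
9: 290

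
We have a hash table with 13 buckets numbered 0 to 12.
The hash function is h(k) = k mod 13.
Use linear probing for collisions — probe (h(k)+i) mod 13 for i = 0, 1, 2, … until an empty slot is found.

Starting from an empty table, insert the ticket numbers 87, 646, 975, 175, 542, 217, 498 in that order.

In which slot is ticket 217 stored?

12

87 hashes to 9; slot 9 is free → place at 9.
646 hashes to 9; 9 taken → place at 10.
975 hashes to 0; slot 0 is free → place at 0.
175 hashes to 6; slot 6 is free → place at 6.
542 hashes to 9; 9,10 taken → place at 11.
217 hashes to 9; 9,10,11 taken → place at 12.
498 hashes to 4; slot 4 is free → place at 4.
Table: [975, _, _, _, 498, _, 175, _, _, 87, 646, 542, 217]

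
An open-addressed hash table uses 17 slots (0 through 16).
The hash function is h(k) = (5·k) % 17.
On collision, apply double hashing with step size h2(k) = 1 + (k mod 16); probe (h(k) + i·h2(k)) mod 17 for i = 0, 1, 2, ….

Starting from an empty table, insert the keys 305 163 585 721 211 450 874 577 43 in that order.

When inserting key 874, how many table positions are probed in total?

Insert 305: h=12, slot 12 empty -> index 12.
Insert 163: h=16, slot 16 empty -> index 16.
Insert 585: h=1, slot 1 empty -> index 1.
Insert 721: h=1, h2=2, slot 1 occupied -> index 3.
Insert 211: h=1, h2=4, slot 1 occupied -> index 5.
Insert 450: h=6, slot 6 empty -> index 6.
Insert 874: h=1, h2=11, slots 1,12,6 occupied -> index 0.
Insert 577: h=12, h2=2, slot 12 occupied -> index 14.
Insert 43: h=11, slot 11 empty -> index 11.
Table: [874, 585, ∅, 721, ∅, 211, 450, ∅, ∅, ∅, ∅, 43, 305, ∅, 577, ∅, 163]

4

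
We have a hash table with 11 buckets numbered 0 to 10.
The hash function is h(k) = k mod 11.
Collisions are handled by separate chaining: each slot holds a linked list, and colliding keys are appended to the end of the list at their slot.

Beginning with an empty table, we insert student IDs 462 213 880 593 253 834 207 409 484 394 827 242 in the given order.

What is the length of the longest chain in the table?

5

Insert 462: h=0, bucket 0 empty -> new chain.
Insert 213: h=4, bucket 4 empty -> new chain.
Insert 880: h=0, bucket 0 nonempty -> append to chain.
Insert 593: h=10, bucket 10 empty -> new chain.
Insert 253: h=0, bucket 0 nonempty -> append to chain.
Insert 834: h=9, bucket 9 empty -> new chain.
Insert 207: h=9, bucket 9 nonempty -> append to chain.
Insert 409: h=2, bucket 2 empty -> new chain.
Insert 484: h=0, bucket 0 nonempty -> append to chain.
Insert 394: h=9, bucket 9 nonempty -> append to chain.
Insert 827: h=2, bucket 2 nonempty -> append to chain.
Insert 242: h=0, bucket 0 nonempty -> append to chain.
Final buckets:
0: 462 -> 880 -> 253 -> 484 -> 242
1: .
2: 409 -> 827
3: .
4: 213
5: .
6: .
7: .
8: .
9: 834 -> 207 -> 394
10: 593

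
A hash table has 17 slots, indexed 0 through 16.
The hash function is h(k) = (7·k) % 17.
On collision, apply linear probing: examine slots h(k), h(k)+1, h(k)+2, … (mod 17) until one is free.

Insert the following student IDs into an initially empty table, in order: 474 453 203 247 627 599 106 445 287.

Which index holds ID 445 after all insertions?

474: h=3 -> slot 3
453: h=9 -> slot 9
203: h=10 -> slot 10
247: h=12 -> slot 12
627: h=3, probe 3,4 -> slot 4
599: h=11 -> slot 11
106: h=11, probe 11,12,13 -> slot 13
445: h=4, probe 4,5 -> slot 5
287: h=3, probe 3,4,5,6 -> slot 6
Table: [., ., ., 474, 627, 445, 287, ., ., 453, 203, 599, 247, 106, ., ., .]

5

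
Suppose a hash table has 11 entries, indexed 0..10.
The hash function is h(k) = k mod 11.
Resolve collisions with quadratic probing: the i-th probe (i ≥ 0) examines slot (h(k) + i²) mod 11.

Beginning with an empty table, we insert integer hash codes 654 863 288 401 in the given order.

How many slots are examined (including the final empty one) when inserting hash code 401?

3

Insert 654: h=5, slot 5 empty → index 5.
Insert 863: h=5, slot 5 occupied → index 6.
Insert 288: h=2, slot 2 empty → index 2.
Insert 401: h=5, slots 5,6 occupied → index 9.
Table: [_, _, 288, _, _, 654, 863, _, _, 401, _]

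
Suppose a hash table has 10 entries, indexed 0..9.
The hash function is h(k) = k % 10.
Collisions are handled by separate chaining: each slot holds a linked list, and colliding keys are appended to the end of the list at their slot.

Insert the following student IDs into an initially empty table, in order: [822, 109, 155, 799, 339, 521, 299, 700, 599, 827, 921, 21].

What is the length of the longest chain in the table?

5

Insert 822: h=2, bucket 2 empty -> new chain.
Insert 109: h=9, bucket 9 empty -> new chain.
Insert 155: h=5, bucket 5 empty -> new chain.
Insert 799: h=9, bucket 9 nonempty -> append to chain.
Insert 339: h=9, bucket 9 nonempty -> append to chain.
Insert 521: h=1, bucket 1 empty -> new chain.
Insert 299: h=9, bucket 9 nonempty -> append to chain.
Insert 700: h=0, bucket 0 empty -> new chain.
Insert 599: h=9, bucket 9 nonempty -> append to chain.
Insert 827: h=7, bucket 7 empty -> new chain.
Insert 921: h=1, bucket 1 nonempty -> append to chain.
Insert 21: h=1, bucket 1 nonempty -> append to chain.
Final buckets:
0: 700
1: 521 -> 921 -> 21
2: 822
3: _
4: _
5: 155
6: _
7: 827
8: _
9: 109 -> 799 -> 339 -> 299 -> 599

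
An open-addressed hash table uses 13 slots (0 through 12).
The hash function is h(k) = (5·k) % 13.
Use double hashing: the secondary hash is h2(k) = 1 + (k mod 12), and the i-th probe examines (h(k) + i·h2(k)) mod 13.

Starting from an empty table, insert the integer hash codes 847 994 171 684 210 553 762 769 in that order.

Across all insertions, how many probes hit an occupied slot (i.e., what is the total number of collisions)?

847: h=10 → slot 10
994: h=4 → slot 4
171: h=10, h2=4, probe 10,1 → slot 1
684: h=1, h2=1, probe 1,2 → slot 2
210: h=10, h2=7, probe 10,4,11 → slot 11
553: h=9 → slot 9
762: h=1, h2=7, probe 1,8 → slot 8
769: h=10, h2=2, probe 10,12 → slot 12
Table: [-, 171, 684, -, 994, -, -, -, 762, 553, 847, 210, 769]

6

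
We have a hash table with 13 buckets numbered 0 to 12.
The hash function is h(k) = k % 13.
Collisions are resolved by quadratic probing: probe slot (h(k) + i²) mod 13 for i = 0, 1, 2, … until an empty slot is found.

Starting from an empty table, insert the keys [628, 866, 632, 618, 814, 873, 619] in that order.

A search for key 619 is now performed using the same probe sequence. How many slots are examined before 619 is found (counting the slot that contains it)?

628: h=4 -> slot 4
866: h=8 -> slot 8
632: h=8, probe 8,9 -> slot 9
618: h=7 -> slot 7
814: h=8, probe 8,9,12 -> slot 12
873: h=2 -> slot 2
619: h=8, probe 8,9,12,4,11 -> slot 11
Table: [_, _, 873, _, 628, _, _, 618, 866, 632, _, 619, 814]
Lookup 619: h=8, probe 8,9,12,4,11 → found at 11.

5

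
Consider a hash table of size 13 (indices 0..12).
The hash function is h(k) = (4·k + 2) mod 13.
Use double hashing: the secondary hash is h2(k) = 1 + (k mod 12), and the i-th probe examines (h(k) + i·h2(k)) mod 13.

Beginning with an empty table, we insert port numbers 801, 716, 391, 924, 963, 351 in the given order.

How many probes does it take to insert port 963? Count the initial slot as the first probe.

2

801 hashes to 8; slot 8 is free => place at 8.
716 hashes to 6; slot 6 is free => place at 6.
391 hashes to 6, h2=8; 6 taken => place at 1.
924 hashes to 6, h2=1; 6 taken => place at 7.
963 hashes to 6, h2=4; 6 taken => place at 10.
351 hashes to 2; slot 2 is free => place at 2.
Table: [_, 391, 351, _, _, _, 716, 924, 801, _, 963, _, _]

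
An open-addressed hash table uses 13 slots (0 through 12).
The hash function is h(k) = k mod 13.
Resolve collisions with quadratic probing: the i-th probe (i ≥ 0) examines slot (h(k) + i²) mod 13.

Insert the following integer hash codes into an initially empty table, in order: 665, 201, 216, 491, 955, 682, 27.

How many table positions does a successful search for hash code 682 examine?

665: h=2 => slot 2
201: h=6 => slot 6
216: h=8 => slot 8
491: h=10 => slot 10
955: h=6, probe 6,7 => slot 7
682: h=6, probe 6,7,10,2,9 => slot 9
27: h=1 => slot 1
Table: [—, 27, 665, —, —, —, 201, 955, 216, 682, 491, —, —]
Lookup 682: h=6, probe 6,7,10,2,9 → found at 9.

5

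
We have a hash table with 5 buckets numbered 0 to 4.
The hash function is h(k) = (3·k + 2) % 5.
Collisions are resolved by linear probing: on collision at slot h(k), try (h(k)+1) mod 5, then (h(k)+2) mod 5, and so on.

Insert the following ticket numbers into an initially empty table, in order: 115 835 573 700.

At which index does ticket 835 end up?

3

115 hashes to 2; slot 2 is free => place at 2.
835 hashes to 2; 2 taken => place at 3.
573 hashes to 1; slot 1 is free => place at 1.
700 hashes to 2; 2,3 taken => place at 4.
Table: [-, 573, 115, 835, 700]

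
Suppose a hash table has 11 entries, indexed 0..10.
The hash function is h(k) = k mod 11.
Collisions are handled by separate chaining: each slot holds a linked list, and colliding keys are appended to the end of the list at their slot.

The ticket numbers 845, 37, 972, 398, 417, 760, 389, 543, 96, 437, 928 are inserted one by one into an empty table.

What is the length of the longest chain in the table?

5

Insert 845: h=9, bucket 9 empty → new chain.
Insert 37: h=4, bucket 4 empty → new chain.
Insert 972: h=4, bucket 4 nonempty → append to chain.
Insert 398: h=2, bucket 2 empty → new chain.
Insert 417: h=10, bucket 10 empty → new chain.
Insert 760: h=1, bucket 1 empty → new chain.
Insert 389: h=4, bucket 4 nonempty → append to chain.
Insert 543: h=4, bucket 4 nonempty → append to chain.
Insert 96: h=8, bucket 8 empty → new chain.
Insert 437: h=8, bucket 8 nonempty → append to chain.
Insert 928: h=4, bucket 4 nonempty → append to chain.
Final buckets:
0: —
1: 760
2: 398
3: —
4: 37 -> 972 -> 389 -> 543 -> 928
5: —
6: —
7: —
8: 96 -> 437
9: 845
10: 417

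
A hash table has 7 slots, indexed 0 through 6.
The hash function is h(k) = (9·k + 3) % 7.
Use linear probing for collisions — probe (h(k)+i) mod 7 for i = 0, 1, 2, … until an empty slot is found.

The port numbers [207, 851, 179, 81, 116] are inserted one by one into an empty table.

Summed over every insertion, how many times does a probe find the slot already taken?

10

207 hashes to 4; slot 4 is free → place at 4.
851 hashes to 4; 4 taken → place at 5.
179 hashes to 4; 4,5 taken → place at 6.
81 hashes to 4; 4,5,6 taken → place at 0.
116 hashes to 4; 4,5,6,0 taken → place at 1.
Table: [81, 116, ., ., 207, 851, 179]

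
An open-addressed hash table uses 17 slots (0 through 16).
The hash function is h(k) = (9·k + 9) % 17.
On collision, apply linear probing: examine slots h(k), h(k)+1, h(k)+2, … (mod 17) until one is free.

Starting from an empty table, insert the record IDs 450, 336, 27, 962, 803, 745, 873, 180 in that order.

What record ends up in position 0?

180

Insert 450: h=13, slot 13 empty → index 13.
Insert 336: h=7, slot 7 empty → index 7.
Insert 27: h=14, slot 14 empty → index 14.
Insert 962: h=14, slot 14 occupied → index 15.
Insert 803: h=11, slot 11 empty → index 11.
Insert 745: h=16, slot 16 empty → index 16.
Insert 873: h=12, slot 12 empty → index 12.
Insert 180: h=14, slots 14,15,16 occupied → index 0.
Table: [180, ., ., ., ., ., ., 336, ., ., ., 803, 873, 450, 27, 962, 745]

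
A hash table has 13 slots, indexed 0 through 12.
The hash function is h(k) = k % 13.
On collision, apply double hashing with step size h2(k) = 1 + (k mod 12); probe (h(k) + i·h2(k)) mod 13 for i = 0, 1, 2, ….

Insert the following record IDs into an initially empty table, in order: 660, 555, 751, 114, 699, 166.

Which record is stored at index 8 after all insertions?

166

660 hashes to 10; slot 10 is free -> place at 10.
555 hashes to 9; slot 9 is free -> place at 9.
751 hashes to 10, h2=8; 10 taken -> place at 5.
114 hashes to 10, h2=7; 10 taken -> place at 4.
699 hashes to 10, h2=4; 10 taken -> place at 1.
166 hashes to 10, h2=11; 10 taken -> place at 8.
Table: [., 699, ., ., 114, 751, ., ., 166, 555, 660, ., .]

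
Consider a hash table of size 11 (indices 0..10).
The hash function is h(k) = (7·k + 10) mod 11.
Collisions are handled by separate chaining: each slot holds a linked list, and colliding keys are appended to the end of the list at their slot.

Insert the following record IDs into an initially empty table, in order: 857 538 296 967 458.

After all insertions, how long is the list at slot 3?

4

Insert 857: h=3, bucket 3 empty → new chain.
Insert 538: h=3, bucket 3 nonempty → append to chain.
Insert 296: h=3, bucket 3 nonempty → append to chain.
Insert 967: h=3, bucket 3 nonempty → append to chain.
Insert 458: h=4, bucket 4 empty → new chain.
Final buckets:
0: -
1: -
2: -
3: 857 -> 538 -> 296 -> 967
4: 458
5: -
6: -
7: -
8: -
9: -
10: -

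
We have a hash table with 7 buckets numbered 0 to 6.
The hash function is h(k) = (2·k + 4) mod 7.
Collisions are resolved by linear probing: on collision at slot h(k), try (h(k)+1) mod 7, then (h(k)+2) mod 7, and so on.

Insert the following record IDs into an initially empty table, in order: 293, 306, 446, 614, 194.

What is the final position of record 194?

4

293 hashes to 2; slot 2 is free => place at 2.
306 hashes to 0; slot 0 is free => place at 0.
446 hashes to 0; 0 taken => place at 1.
614 hashes to 0; 0,1,2 taken => place at 3.
194 hashes to 0; 0,1,2,3 taken => place at 4.
Table: [306, 446, 293, 614, 194, _, _]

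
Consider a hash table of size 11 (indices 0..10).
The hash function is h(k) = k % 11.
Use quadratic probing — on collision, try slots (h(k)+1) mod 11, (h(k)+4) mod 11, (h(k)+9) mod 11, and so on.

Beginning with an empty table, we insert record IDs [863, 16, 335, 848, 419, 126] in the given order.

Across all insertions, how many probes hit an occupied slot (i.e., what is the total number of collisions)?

863: h=5 → slot 5
16: h=5, probe 5,6 → slot 6
335: h=5, probe 5,6,9 → slot 9
848: h=1 → slot 1
419: h=1, probe 1,2 → slot 2
126: h=5, probe 5,6,9,3 → slot 3
Table: [∅, 848, 419, 126, ∅, 863, 16, ∅, ∅, 335, ∅]

7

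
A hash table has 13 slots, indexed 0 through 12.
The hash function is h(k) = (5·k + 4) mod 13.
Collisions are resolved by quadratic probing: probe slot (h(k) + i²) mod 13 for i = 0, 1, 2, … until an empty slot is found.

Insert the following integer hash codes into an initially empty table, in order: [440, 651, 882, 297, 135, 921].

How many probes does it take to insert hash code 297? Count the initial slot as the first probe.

3

Insert 440: h=7, slot 7 empty => index 7.
Insert 651: h=9, slot 9 empty => index 9.
Insert 882: h=7, slot 7 occupied => index 8.
Insert 297: h=7, slots 7,8 occupied => index 11.
Insert 135: h=3, slot 3 empty => index 3.
Insert 921: h=7, slots 7,8,11,3 occupied => index 10.
Table: [_, _, _, 135, _, _, _, 440, 882, 651, 921, 297, _]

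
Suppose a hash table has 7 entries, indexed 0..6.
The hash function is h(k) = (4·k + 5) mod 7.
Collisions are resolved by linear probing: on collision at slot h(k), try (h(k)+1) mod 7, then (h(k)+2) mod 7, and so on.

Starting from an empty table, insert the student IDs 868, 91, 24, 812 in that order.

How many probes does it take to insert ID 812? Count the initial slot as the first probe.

3

Insert 868: h=5, slot 5 empty -> index 5.
Insert 91: h=5, slot 5 occupied -> index 6.
Insert 24: h=3, slot 3 empty -> index 3.
Insert 812: h=5, slots 5,6 occupied -> index 0.
Table: [812, -, -, 24, -, 868, 91]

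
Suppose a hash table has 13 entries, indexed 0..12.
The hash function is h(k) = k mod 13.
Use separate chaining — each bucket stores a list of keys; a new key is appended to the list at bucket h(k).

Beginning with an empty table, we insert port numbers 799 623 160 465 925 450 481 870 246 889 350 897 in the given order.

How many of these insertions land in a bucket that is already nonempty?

Insert 799: h=6, bucket 6 empty -> new chain.
Insert 623: h=12, bucket 12 empty -> new chain.
Insert 160: h=4, bucket 4 empty -> new chain.
Insert 465: h=10, bucket 10 empty -> new chain.
Insert 925: h=2, bucket 2 empty -> new chain.
Insert 450: h=8, bucket 8 empty -> new chain.
Insert 481: h=0, bucket 0 empty -> new chain.
Insert 870: h=12, bucket 12 nonempty -> append to chain.
Insert 246: h=12, bucket 12 nonempty -> append to chain.
Insert 889: h=5, bucket 5 empty -> new chain.
Insert 350: h=12, bucket 12 nonempty -> append to chain.
Insert 897: h=0, bucket 0 nonempty -> append to chain.
Final buckets:
0: 481 -> 897
1: ∅
2: 925
3: ∅
4: 160
5: 889
6: 799
7: ∅
8: 450
9: ∅
10: 465
11: ∅
12: 623 -> 870 -> 246 -> 350

4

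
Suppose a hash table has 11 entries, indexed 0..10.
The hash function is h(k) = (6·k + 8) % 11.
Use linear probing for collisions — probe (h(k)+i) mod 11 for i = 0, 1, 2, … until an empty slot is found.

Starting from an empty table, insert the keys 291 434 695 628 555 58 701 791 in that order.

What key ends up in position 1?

291 hashes to 5; slot 5 is free -> place at 5.
434 hashes to 5; 5 taken -> place at 6.
695 hashes to 9; slot 9 is free -> place at 9.
628 hashes to 3; slot 3 is free -> place at 3.
555 hashes to 5; 5,6 taken -> place at 7.
58 hashes to 4; slot 4 is free -> place at 4.
701 hashes to 1; slot 1 is free -> place at 1.
791 hashes to 2; slot 2 is free -> place at 2.
Table: [-, 701, 791, 628, 58, 291, 434, 555, -, 695, -]

701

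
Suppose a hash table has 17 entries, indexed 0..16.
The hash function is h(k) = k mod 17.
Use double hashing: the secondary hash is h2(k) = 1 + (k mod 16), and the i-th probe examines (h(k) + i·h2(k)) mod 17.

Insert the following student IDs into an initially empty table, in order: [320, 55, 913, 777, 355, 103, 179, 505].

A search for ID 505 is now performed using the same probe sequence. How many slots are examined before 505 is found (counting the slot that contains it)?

Insert 320: h=14, slot 14 empty -> index 14.
Insert 55: h=4, slot 4 empty -> index 4.
Insert 913: h=12, slot 12 empty -> index 12.
Insert 777: h=12, h2=10, slot 12 occupied -> index 5.
Insert 355: h=15, slot 15 empty -> index 15.
Insert 103: h=1, slot 1 empty -> index 1.
Insert 179: h=9, slot 9 empty -> index 9.
Insert 505: h=12, h2=10, slots 12,5,15 occupied -> index 8.
Table: [-, 103, -, -, 55, 777, -, -, 505, 179, -, -, 913, -, 320, 355, -]
Lookup 505: h=12, h2=10, probe 12,5,15,8 → found at 8.

4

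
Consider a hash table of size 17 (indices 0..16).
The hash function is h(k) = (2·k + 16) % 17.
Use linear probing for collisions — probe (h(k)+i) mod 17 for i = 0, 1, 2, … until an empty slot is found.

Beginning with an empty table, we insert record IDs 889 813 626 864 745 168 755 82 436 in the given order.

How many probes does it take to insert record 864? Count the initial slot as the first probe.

3

889: h=9 → slot 9
813: h=10 → slot 10
626: h=10, probe 10,11 → slot 11
864: h=10, probe 10,11,12 → slot 12
745: h=10, probe 10,11,12,13 → slot 13
168: h=12, probe 12,13,14 → slot 14
755: h=13, probe 13,14,15 → slot 15
82: h=10, probe 10,11,12,13,14,15,16 → slot 16
436: h=4 → slot 4
Table: [∅, ∅, ∅, ∅, 436, ∅, ∅, ∅, ∅, 889, 813, 626, 864, 745, 168, 755, 82]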